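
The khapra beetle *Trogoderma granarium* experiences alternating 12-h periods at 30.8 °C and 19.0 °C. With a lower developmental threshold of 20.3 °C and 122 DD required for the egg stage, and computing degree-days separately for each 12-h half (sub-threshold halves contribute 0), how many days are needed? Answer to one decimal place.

Day half: max(0, 30.8 − 20.3) × 0.5 = 10.5 × 0.5 = 5.25 DD.
Night half: max(0, 19.0 − 20.3) × 0.5 = 0.0 × 0.5 = 0.00 DD.
Per 24 h: 5.25 DD/day.
Duration = 122 / 5.25 = 23.238 ≈ 23.2 days.

23.2 days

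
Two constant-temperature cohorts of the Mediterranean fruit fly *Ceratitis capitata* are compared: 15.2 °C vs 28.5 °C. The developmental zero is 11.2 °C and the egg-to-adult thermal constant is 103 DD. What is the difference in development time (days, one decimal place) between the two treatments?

19.8 days

At 15.2 °C: 103 / (15.2 − 11.2) = 103 / 4.0 = 25.750 d.
At 28.5 °C: 103 / (28.5 − 11.2) = 103 / 17.3 = 5.954 d.
Difference = |25.750 − 5.954| = 19.796 ≈ 19.8 days.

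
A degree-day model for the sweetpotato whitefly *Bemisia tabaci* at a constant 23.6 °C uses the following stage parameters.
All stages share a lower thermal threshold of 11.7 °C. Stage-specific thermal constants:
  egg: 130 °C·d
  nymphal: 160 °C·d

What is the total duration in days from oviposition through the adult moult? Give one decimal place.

Daily accumulation at 23.6 °C = 23.6 − 11.7 = 11.9 DD/day.
Total K = 130 + 160 = 290 DD.
Total duration = 290 / 11.9 = 24.370 ≈ 24.4 days.

24.4 days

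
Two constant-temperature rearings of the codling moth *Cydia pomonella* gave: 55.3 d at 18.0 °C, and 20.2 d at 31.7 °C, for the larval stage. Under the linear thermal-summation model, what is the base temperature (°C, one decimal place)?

10.1 °C

Under the model K = D·(T − T_b), so D₁·(T₁ − T_b) = D₂·(T₂ − T_b).
55.3·(18.0 − T_b) = 20.2·(31.7 − T_b)
T_b = (55.3·18.0 − 20.2·31.7) / (55.3 − 20.2) = 355.06 / 35.1 = 10.116 °C ≈ 10.1 °C.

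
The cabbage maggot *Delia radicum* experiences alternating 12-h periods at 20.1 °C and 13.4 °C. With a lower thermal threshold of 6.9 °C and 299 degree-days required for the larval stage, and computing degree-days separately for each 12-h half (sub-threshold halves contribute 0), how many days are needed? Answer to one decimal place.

Day half: max(0, 20.1 − 6.9) × 0.5 = 13.2 × 0.5 = 6.60 DD.
Night half: max(0, 13.4 − 6.9) × 0.5 = 6.5 × 0.5 = 3.25 DD.
Per 24 h: 9.85 DD/day.
Duration = 299 / 9.85 = 30.355 ≈ 30.4 days.

30.4 days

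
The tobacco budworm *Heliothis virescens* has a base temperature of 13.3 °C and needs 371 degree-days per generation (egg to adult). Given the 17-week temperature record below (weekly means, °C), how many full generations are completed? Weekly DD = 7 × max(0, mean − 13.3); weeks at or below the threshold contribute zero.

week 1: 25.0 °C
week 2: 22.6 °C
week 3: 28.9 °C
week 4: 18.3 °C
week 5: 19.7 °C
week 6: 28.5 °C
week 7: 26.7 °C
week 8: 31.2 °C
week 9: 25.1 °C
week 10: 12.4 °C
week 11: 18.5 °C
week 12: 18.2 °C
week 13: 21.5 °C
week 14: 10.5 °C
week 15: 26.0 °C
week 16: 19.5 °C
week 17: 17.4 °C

2 generations

Weekly DD (7 × max(0, T̄ − 13.3)): 81.9, 65.1, 109.2, 35.0, 44.8, 106.4, 93.8, 125.3, 82.6, 0.0, 36.4, 34.3, 57.4, 0.0, 88.9, 43.4, 28.7.
Season total = 1033.2 DD.
Complete generations = ⌊1033.2 / 371⌋ = 2.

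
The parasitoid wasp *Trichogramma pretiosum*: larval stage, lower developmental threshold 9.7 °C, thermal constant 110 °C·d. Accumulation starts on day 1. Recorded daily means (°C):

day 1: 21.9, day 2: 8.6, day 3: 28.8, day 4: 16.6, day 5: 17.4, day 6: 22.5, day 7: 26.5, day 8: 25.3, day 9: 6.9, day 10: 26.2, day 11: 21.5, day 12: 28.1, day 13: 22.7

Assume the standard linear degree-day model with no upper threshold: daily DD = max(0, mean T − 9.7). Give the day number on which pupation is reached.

day 11

Daily DD above 9.7 °C: 12.2, 0.0, 19.1, 6.9, 7.7, 12.8, 16.8, 15.6, 0.0, 16.5, 11.8, 18.4, 13.0.
Cumulative: 12.2, 12.2, 31.3, 38.2, 45.9, 58.7, 75.5, 91.1, 91.1, 107.6, 119.4, 137.8, 150.8.
The total first reaches 110 DD on day 11.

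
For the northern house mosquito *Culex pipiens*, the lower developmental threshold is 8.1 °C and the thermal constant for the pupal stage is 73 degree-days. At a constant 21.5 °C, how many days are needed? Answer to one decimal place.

Daily accumulation = 21.5 − 8.1 = 13.4 DD/day.
Duration = 73 / 13.4 = 5.448 ≈ 5.4 days.

5.4 days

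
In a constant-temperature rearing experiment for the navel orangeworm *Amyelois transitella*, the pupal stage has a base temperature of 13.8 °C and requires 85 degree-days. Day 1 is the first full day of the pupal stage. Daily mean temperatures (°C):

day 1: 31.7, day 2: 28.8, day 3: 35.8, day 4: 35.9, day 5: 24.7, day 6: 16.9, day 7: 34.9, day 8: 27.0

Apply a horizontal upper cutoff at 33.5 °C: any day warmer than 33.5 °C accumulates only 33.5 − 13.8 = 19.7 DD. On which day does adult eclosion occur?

day 6

Daily DD above 13.8 °C (capped at 19.7): 17.9, 15.0, 19.7, 19.7, 10.9, 3.1, 19.7, 13.2.
Cumulative: 17.9, 32.9, 52.6, 72.3, 83.2, 86.3, 106.0, 119.2.
The total first reaches 85 DD on day 6.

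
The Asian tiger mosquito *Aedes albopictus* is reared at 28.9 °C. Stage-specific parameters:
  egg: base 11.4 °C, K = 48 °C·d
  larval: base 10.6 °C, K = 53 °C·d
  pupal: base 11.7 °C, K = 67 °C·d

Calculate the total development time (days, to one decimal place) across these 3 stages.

9.5 days

egg: 48 / (28.9 − 11.4) = 48 / 17.5 = 2.743 d.
larval: 53 / (28.9 − 10.6) = 53 / 18.3 = 2.896 d.
pupal: 67 / (28.9 − 11.7) = 67 / 17.2 = 3.895 d.
Sum = 9.534 ≈ 9.5 days.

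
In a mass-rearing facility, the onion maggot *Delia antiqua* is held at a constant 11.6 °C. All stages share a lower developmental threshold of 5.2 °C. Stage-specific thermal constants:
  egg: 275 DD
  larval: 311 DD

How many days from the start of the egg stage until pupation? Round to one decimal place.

Daily accumulation at 11.6 °C = 11.6 − 5.2 = 6.4 DD/day.
Total K = 275 + 311 = 586 DD.
Total duration = 586 / 6.4 = 91.563 ≈ 91.6 days.

91.6 days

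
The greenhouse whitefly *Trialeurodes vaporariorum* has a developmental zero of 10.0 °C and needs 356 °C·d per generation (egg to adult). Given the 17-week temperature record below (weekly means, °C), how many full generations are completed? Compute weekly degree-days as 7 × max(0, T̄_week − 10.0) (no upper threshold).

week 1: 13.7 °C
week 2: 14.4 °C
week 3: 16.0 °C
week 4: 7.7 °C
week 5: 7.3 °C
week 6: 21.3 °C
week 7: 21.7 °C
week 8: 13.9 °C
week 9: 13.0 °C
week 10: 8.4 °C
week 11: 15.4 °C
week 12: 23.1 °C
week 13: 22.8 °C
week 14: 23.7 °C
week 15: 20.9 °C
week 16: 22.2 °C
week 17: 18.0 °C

2 generations

Weekly DD (7 × max(0, T̄ − 10.0)): 25.9, 30.8, 42.0, 0.0, 0.0, 79.1, 81.9, 27.3, 21.0, 0.0, 37.8, 91.7, 89.6, 95.9, 76.3, 85.4, 56.0.
Season total = 840.7 DD.
Complete generations = ⌊840.7 / 356⌋ = 2.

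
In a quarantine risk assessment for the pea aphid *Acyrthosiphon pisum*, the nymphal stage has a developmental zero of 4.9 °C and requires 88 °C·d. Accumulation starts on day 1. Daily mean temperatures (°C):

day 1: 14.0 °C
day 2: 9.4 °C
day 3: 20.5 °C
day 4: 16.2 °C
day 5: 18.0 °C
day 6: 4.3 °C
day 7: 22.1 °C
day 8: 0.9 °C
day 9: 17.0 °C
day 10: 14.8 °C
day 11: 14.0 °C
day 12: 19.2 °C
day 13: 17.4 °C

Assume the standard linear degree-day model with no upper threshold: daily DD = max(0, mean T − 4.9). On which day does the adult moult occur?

day 10

Daily DD above 4.9 °C: 9.1, 4.5, 15.6, 11.3, 13.1, 0.0, 17.2, 0.0, 12.1, 9.9, 9.1, 14.3, 12.5.
Cumulative: 9.1, 13.6, 29.2, 40.5, 53.6, 53.6, 70.8, 70.8, 82.9, 92.8, 101.9, 116.2, 128.7.
The total first reaches 88 DD on day 10.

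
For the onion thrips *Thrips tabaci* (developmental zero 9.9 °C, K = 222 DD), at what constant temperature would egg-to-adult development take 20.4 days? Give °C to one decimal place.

20.8 °C

Required daily accumulation = 222 / 20.4 = 10.882 DD/day.
T = T_base + 10.882 = 9.9 + 10.882 = 20.782 ≈ 20.8 °C.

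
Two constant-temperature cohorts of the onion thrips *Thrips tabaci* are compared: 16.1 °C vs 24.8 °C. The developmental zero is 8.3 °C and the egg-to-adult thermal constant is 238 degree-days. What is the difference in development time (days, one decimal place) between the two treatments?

16.1 days

At 16.1 °C: 238 / (16.1 − 8.3) = 238 / 7.8 = 30.513 d.
At 24.8 °C: 238 / (24.8 − 8.3) = 238 / 16.5 = 14.424 d.
Difference = |30.513 − 14.424| = 16.089 ≈ 16.1 days.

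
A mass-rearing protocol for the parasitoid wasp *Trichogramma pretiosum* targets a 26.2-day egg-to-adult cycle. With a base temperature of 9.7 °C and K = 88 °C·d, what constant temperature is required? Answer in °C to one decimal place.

13.1 °C

Required daily accumulation = 88 / 26.2 = 3.359 DD/day.
T = T_base + 3.359 = 9.7 + 3.359 = 13.059 ≈ 13.1 °C.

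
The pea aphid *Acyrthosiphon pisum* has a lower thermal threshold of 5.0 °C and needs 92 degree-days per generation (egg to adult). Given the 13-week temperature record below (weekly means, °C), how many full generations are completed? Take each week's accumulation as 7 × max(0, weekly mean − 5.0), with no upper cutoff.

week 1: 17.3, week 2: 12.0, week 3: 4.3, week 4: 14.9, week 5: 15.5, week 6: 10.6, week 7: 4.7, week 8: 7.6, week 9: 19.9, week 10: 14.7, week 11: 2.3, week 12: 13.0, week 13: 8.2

6 generations

Weekly DD (7 × max(0, T̄ − 5.0)): 86.1, 49.0, 0.0, 69.3, 73.5, 39.2, 0.0, 18.2, 104.3, 67.9, 0.0, 56.0, 22.4.
Season total = 585.9 DD.
Complete generations = ⌊585.9 / 92⌋ = 6.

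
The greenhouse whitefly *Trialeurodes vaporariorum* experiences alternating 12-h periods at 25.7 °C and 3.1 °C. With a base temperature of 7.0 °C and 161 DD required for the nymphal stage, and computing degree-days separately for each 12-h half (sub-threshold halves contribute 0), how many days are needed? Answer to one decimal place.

Day half: max(0, 25.7 − 7.0) × 0.5 = 18.7 × 0.5 = 9.35 DD.
Night half: max(0, 3.1 − 7.0) × 0.5 = 0.0 × 0.5 = 0.00 DD.
Per 24 h: 9.35 DD/day.
Duration = 161 / 9.35 = 17.219 ≈ 17.2 days.

17.2 days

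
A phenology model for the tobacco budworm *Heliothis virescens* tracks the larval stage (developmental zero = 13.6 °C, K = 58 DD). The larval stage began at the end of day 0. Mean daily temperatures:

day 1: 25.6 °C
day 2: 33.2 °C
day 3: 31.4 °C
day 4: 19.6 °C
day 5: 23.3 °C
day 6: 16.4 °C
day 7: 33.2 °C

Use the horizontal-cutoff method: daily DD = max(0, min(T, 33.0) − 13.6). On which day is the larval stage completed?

day 5

Daily DD above 13.6 °C (capped at 19.4): 12.0, 19.4, 17.8, 6.0, 9.7, 2.8, 19.4.
Cumulative: 12.0, 31.4, 49.2, 55.2, 64.9, 67.7, 87.1.
The total first reaches 58 DD on day 5.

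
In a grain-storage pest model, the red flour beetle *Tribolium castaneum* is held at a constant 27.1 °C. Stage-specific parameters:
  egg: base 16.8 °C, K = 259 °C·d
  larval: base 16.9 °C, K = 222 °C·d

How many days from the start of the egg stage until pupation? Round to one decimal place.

egg: 259 / (27.1 − 16.8) = 259 / 10.3 = 25.146 d.
larval: 222 / (27.1 − 16.9) = 222 / 10.2 = 21.765 d.
Sum = 46.910 ≈ 46.9 days.

46.9 days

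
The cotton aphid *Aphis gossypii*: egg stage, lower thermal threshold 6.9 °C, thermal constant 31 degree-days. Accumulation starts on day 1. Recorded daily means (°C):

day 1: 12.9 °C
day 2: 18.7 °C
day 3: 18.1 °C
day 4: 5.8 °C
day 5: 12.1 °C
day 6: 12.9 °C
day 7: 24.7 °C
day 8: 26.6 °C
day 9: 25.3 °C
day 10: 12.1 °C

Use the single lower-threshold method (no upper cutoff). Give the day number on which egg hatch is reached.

Daily DD above 6.9 °C: 6.0, 11.8, 11.2, 0.0, 5.2, 6.0, 17.8, 19.7, 18.4, 5.2.
Cumulative: 6.0, 17.8, 29.0, 29.0, 34.2, 40.2, 58.0, 77.7, 96.1, 101.3.
The total first reaches 31 DD on day 5.

day 5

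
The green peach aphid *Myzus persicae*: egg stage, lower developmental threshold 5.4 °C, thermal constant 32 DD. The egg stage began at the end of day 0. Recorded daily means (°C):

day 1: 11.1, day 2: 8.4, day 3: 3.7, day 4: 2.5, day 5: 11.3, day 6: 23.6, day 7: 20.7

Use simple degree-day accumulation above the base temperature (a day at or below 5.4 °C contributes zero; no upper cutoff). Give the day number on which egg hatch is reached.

day 6

Daily DD above 5.4 °C: 5.7, 3.0, 0.0, 0.0, 5.9, 18.2, 15.3.
Cumulative: 5.7, 8.7, 8.7, 8.7, 14.6, 32.8, 48.1.
The total first reaches 32 DD on day 6.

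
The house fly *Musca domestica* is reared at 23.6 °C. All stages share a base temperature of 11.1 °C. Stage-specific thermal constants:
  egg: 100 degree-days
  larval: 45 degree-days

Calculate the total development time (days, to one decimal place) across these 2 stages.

Daily accumulation at 23.6 °C = 23.6 − 11.1 = 12.5 DD/day.
Total K = 100 + 45 = 145 DD.
Total duration = 145 / 12.5 = 11.600 ≈ 11.6 days.

11.6 days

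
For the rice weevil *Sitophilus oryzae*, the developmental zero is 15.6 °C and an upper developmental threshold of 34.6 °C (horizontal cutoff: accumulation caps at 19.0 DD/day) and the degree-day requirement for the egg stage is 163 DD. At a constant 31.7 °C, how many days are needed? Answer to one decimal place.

Daily accumulation = 31.7 − 15.6 = 16.1 DD/day.
Duration = 163 / 16.1 = 10.124 ≈ 10.1 days.

10.1 days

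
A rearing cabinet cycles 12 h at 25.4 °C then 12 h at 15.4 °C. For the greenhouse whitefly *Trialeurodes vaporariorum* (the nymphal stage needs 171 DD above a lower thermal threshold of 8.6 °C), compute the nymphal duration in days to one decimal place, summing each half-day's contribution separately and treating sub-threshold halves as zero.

14.5 days

Day half: max(0, 25.4 − 8.6) × 0.5 = 16.8 × 0.5 = 8.40 DD.
Night half: max(0, 15.4 − 8.6) × 0.5 = 6.8 × 0.5 = 3.40 DD.
Per 24 h: 11.80 DD/day.
Duration = 171 / 11.80 = 14.492 ≈ 14.5 days.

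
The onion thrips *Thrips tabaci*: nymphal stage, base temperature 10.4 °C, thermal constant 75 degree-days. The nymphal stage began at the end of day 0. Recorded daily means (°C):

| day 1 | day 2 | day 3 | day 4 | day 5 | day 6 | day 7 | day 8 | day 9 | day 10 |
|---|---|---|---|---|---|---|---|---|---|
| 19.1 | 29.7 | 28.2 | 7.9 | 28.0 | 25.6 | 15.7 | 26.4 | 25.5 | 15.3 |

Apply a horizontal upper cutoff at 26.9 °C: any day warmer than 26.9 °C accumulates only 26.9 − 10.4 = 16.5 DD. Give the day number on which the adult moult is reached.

day 7

Daily DD above 10.4 °C (capped at 16.5): 8.7, 16.5, 16.5, 0.0, 16.5, 15.2, 5.3, 16.0, 15.1, 4.9.
Cumulative: 8.7, 25.2, 41.7, 41.7, 58.2, 73.4, 78.7, 94.7, 109.8, 114.7.
The total first reaches 75 DD on day 7.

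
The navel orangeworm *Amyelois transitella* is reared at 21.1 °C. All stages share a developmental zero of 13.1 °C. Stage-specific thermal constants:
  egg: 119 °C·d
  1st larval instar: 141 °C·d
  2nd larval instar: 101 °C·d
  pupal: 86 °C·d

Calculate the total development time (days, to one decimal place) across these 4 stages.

Daily accumulation at 21.1 °C = 21.1 − 13.1 = 8.0 DD/day.
Total K = 119 + 141 + 101 + 86 = 447 DD.
Total duration = 447 / 8.0 = 55.875 ≈ 55.9 days.

55.9 days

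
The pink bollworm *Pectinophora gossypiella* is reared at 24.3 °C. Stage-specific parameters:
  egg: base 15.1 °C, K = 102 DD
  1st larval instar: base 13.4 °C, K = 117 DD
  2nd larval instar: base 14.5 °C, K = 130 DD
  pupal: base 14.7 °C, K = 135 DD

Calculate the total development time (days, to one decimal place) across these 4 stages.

49.1 days

egg: 102 / (24.3 − 15.1) = 102 / 9.2 = 11.087 d.
1st larval instar: 117 / (24.3 − 13.4) = 117 / 10.9 = 10.734 d.
2nd larval instar: 130 / (24.3 − 14.5) = 130 / 9.8 = 13.265 d.
pupal: 135 / (24.3 − 14.7) = 135 / 9.6 = 14.062 d.
Sum = 49.149 ≈ 49.1 days.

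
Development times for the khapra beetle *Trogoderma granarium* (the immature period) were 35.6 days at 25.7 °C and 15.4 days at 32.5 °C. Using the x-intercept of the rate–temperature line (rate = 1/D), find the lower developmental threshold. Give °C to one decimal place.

20.5 °C

Equal thermal constants: D₁(T₁ − T_b) = D₂(T₂ − T_b).
35.6·(25.7 − T_b) = 15.4·(32.5 − T_b)
T_b = (35.6·25.7 − 15.4·32.5) / (35.6 − 15.4) = 414.42 / 20.2 = 20.516 °C ≈ 20.5 °C.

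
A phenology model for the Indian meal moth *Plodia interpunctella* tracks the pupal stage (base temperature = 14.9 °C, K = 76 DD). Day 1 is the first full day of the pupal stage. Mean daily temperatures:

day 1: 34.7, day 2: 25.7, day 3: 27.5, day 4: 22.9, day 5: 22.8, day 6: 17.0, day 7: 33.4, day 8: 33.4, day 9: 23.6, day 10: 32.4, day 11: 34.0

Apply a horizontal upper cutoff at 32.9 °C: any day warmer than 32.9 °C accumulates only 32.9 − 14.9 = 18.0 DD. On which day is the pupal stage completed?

Daily DD above 14.9 °C (capped at 18.0): 18.0, 10.8, 12.6, 8.0, 7.9, 2.1, 18.0, 18.0, 8.7, 17.5, 18.0.
Cumulative: 18.0, 28.8, 41.4, 49.4, 57.3, 59.4, 77.4, 95.4, 104.1, 121.6, 139.6.
The total first reaches 76 DD on day 7.

day 7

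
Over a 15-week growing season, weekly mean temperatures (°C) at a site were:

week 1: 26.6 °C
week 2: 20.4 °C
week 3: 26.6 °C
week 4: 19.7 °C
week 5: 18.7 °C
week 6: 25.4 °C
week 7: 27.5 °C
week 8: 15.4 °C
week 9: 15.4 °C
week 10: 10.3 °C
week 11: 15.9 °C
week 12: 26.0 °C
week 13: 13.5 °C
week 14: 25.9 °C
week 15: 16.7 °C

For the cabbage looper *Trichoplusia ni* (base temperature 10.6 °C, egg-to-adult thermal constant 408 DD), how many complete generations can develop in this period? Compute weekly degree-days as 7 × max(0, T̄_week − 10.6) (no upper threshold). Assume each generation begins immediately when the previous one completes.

2 generations

Weekly DD (7 × max(0, T̄ − 10.6)): 112.0, 68.6, 112.0, 63.7, 56.7, 103.6, 118.3, 33.6, 33.6, 0.0, 37.1, 107.8, 20.3, 107.1, 42.7.
Season total = 1017.1 DD.
Complete generations = ⌊1017.1 / 408⌋ = 2.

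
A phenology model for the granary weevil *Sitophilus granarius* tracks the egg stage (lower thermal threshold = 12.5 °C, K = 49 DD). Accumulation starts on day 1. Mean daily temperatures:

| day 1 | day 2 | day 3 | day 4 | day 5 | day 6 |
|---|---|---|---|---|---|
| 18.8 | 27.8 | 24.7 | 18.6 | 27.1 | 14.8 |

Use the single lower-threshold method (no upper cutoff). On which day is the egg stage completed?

Daily DD above 12.5 °C: 6.3, 15.3, 12.2, 6.1, 14.6, 2.3.
Cumulative: 6.3, 21.6, 33.8, 39.9, 54.5, 56.8.
The total first reaches 49 DD on day 5.

day 5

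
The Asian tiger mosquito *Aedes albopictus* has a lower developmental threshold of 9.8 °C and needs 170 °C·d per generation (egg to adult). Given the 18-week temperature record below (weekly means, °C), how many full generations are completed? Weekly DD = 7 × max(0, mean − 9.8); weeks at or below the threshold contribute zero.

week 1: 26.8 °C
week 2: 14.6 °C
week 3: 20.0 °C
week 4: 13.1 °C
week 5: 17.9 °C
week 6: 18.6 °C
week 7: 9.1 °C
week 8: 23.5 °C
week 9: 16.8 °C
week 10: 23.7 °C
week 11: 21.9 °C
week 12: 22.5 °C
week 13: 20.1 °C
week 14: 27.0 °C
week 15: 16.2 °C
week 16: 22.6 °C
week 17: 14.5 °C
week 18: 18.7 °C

Weekly DD (7 × max(0, T̄ − 9.8)): 119.0, 33.6, 71.4, 23.1, 56.7, 61.6, 0.0, 95.9, 49.0, 97.3, 84.7, 88.9, 72.1, 120.4, 44.8, 89.6, 32.9, 62.3.
Season total = 1203.3 DD.
Complete generations = ⌊1203.3 / 170⌋ = 7.

7 generations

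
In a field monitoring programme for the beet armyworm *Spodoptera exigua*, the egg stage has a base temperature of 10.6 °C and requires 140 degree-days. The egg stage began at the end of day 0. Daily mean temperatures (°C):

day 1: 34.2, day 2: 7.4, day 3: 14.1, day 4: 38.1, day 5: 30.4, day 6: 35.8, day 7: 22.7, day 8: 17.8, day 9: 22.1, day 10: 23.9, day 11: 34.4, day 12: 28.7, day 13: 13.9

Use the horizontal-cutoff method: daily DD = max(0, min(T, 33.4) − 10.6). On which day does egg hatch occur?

day 11

Daily DD above 10.6 °C (capped at 22.8): 22.8, 0.0, 3.5, 22.8, 19.8, 22.8, 12.1, 7.2, 11.5, 13.3, 22.8, 18.1, 3.3.
Cumulative: 22.8, 22.8, 26.3, 49.1, 68.9, 91.7, 103.8, 111.0, 122.5, 135.8, 158.6, 176.7, 180.0.
The total first reaches 140 DD on day 11.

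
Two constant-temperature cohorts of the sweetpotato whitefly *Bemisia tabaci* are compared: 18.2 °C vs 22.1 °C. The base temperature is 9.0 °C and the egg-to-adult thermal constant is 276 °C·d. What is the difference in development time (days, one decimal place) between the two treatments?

8.9 days

At 18.2 °C: 276 / (18.2 − 9.0) = 276 / 9.2 = 30.000 d.
At 22.1 °C: 276 / (22.1 − 9.0) = 276 / 13.1 = 21.069 d.
Difference = |30.000 − 21.069| = 8.931 ≈ 8.9 days.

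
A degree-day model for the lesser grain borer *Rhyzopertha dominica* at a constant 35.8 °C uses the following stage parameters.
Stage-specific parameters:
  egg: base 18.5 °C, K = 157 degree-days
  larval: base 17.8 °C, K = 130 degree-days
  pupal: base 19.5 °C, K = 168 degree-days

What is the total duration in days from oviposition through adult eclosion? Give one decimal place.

26.6 days

egg: 157 / (35.8 − 18.5) = 157 / 17.3 = 9.075 d.
larval: 130 / (35.8 − 17.8) = 130 / 18.0 = 7.222 d.
pupal: 168 / (35.8 − 19.5) = 168 / 16.3 = 10.307 d.
Sum = 26.604 ≈ 26.6 days.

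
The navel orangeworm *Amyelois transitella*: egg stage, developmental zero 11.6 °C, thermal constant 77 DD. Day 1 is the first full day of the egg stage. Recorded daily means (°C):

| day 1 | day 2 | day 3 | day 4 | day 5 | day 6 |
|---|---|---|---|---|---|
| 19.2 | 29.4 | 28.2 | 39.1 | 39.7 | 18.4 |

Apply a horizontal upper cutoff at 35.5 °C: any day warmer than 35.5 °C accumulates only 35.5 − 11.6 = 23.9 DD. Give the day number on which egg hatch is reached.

day 5

Daily DD above 11.6 °C (capped at 23.9): 7.6, 17.8, 16.6, 23.9, 23.9, 6.8.
Cumulative: 7.6, 25.4, 42.0, 65.9, 89.8, 96.6.
The total first reaches 77 DD on day 5.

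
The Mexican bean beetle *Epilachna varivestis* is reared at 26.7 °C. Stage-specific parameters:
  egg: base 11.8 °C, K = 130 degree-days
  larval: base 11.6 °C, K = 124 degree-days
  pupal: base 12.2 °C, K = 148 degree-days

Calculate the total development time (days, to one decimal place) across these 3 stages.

27.1 days

egg: 130 / (26.7 − 11.8) = 130 / 14.9 = 8.725 d.
larval: 124 / (26.7 − 11.6) = 124 / 15.1 = 8.212 d.
pupal: 148 / (26.7 − 12.2) = 148 / 14.5 = 10.207 d.
Sum = 27.144 ≈ 27.1 days.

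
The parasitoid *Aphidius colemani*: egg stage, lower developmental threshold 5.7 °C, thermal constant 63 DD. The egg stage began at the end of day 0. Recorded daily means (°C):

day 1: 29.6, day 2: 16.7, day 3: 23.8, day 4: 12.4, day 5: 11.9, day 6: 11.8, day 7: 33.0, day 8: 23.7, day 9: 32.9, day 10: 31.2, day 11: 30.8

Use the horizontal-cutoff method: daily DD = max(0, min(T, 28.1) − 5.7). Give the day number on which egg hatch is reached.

Daily DD above 5.7 °C (capped at 22.4): 22.4, 11.0, 18.1, 6.7, 6.2, 6.1, 22.4, 18.0, 22.4, 22.4, 22.4.
Cumulative: 22.4, 33.4, 51.5, 58.2, 64.4, 70.5, 92.9, 110.9, 133.3, 155.7, 178.1.
The total first reaches 63 DD on day 5.

day 5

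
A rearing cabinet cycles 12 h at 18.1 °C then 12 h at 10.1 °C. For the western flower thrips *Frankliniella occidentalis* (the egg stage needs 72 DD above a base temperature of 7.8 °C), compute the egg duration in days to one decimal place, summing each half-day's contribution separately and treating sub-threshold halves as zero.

Day half: max(0, 18.1 − 7.8) × 0.5 = 10.3 × 0.5 = 5.15 DD.
Night half: max(0, 10.1 − 7.8) × 0.5 = 2.3 × 0.5 = 1.15 DD.
Per 24 h: 6.30 DD/day.
Duration = 72 / 6.30 = 11.429 ≈ 11.4 days.

11.4 days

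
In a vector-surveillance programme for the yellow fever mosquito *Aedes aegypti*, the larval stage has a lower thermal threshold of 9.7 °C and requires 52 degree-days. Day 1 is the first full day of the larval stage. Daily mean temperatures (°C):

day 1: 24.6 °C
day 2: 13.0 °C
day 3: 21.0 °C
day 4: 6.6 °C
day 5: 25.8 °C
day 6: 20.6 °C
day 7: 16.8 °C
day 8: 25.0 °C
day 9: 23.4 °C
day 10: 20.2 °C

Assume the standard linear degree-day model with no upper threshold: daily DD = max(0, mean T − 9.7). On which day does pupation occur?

day 6

Daily DD above 9.7 °C: 14.9, 3.3, 11.3, 0.0, 16.1, 10.9, 7.1, 15.3, 13.7, 10.5.
Cumulative: 14.9, 18.2, 29.5, 29.5, 45.6, 56.5, 63.6, 78.9, 92.6, 103.1.
The total first reaches 52 DD on day 6.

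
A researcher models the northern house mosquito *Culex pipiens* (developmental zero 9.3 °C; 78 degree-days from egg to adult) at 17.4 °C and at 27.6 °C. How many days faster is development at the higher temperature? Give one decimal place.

At 17.4 °C: 78 / (17.4 − 9.3) = 78 / 8.1 = 9.630 d.
At 27.6 °C: 78 / (27.6 − 9.3) = 78 / 18.3 = 4.262 d.
Difference = |9.630 − 4.262| = 5.367 ≈ 5.4 days.

5.4 days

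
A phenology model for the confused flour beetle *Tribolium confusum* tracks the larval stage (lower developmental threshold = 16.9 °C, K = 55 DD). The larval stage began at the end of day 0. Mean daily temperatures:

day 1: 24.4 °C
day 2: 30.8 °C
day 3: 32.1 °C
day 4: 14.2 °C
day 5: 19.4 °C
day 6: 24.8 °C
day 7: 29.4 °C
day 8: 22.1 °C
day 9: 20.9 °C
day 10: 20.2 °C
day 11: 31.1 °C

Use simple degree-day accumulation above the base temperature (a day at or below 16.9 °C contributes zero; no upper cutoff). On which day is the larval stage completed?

day 7

Daily DD above 16.9 °C: 7.5, 13.9, 15.2, 0.0, 2.5, 7.9, 12.5, 5.2, 4.0, 3.3, 14.2.
Cumulative: 7.5, 21.4, 36.6, 36.6, 39.1, 47.0, 59.5, 64.7, 68.7, 72.0, 86.2.
The total first reaches 55 DD on day 7.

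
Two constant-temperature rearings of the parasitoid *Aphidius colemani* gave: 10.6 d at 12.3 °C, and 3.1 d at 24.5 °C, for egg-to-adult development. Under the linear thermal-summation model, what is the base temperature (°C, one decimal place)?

7.3 °C

Equal thermal constants: D₁(T₁ − T_b) = D₂(T₂ − T_b).
10.6·(12.3 − T_b) = 3.1·(24.5 − T_b)
T_b = (10.6·12.3 − 3.1·24.5) / (10.6 − 3.1) = 54.43 / 7.5 = 7.257 °C ≈ 7.3 °C.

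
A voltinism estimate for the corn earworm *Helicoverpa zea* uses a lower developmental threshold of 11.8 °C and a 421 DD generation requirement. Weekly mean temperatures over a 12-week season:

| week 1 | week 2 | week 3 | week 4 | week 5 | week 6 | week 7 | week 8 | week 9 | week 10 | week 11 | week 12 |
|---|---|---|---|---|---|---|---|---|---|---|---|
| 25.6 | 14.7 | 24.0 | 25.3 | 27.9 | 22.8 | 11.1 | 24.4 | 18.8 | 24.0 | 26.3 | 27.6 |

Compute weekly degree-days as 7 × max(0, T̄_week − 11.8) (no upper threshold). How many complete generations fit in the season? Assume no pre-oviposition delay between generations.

Weekly DD (7 × max(0, T̄ − 11.8)): 96.6, 20.3, 85.4, 94.5, 112.7, 77.0, 0.0, 88.2, 49.0, 85.4, 101.5, 110.6.
Season total = 921.2 DD.
Complete generations = ⌊921.2 / 421⌋ = 2.

2 generations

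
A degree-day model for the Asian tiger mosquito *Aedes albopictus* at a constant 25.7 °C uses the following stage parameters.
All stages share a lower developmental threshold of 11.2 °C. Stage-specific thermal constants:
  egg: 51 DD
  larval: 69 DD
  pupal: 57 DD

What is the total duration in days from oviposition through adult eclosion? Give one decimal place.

12.2 days

Daily accumulation at 25.7 °C = 25.7 − 11.2 = 14.5 DD/day.
Total K = 51 + 69 + 57 = 177 DD.
Total duration = 177 / 14.5 = 12.207 ≈ 12.2 days.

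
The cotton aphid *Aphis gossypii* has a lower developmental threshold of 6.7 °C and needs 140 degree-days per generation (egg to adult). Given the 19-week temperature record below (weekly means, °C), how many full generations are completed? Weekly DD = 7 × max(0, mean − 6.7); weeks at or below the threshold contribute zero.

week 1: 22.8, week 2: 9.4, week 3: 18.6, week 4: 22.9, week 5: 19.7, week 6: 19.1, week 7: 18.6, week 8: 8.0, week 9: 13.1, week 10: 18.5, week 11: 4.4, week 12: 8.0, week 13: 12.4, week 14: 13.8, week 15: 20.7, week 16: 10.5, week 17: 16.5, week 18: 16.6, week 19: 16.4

Weekly DD (7 × max(0, T̄ − 6.7)): 112.7, 18.9, 83.3, 113.4, 91.0, 86.8, 83.3, 9.1, 44.8, 82.6, 0.0, 9.1, 39.9, 49.7, 98.0, 26.6, 68.6, 69.3, 67.9.
Season total = 1155.0 DD.
Complete generations = ⌊1155.0 / 140⌋ = 8.

8 generations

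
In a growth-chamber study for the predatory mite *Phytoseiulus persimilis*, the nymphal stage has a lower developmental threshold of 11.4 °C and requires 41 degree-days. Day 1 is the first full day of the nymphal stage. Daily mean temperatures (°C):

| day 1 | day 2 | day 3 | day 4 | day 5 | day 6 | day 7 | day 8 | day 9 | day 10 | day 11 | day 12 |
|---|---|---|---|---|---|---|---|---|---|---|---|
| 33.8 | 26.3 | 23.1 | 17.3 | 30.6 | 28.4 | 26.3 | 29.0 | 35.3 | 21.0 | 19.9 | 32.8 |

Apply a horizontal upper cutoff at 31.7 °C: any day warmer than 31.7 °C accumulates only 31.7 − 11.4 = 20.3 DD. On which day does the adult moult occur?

day 3

Daily DD above 11.4 °C (capped at 20.3): 20.3, 14.9, 11.7, 5.9, 19.2, 17.0, 14.9, 17.6, 20.3, 9.6, 8.5, 20.3.
Cumulative: 20.3, 35.2, 46.9, 52.8, 72.0, 89.0, 103.9, 121.5, 141.8, 151.4, 159.9, 180.2.
The total first reaches 41 DD on day 3.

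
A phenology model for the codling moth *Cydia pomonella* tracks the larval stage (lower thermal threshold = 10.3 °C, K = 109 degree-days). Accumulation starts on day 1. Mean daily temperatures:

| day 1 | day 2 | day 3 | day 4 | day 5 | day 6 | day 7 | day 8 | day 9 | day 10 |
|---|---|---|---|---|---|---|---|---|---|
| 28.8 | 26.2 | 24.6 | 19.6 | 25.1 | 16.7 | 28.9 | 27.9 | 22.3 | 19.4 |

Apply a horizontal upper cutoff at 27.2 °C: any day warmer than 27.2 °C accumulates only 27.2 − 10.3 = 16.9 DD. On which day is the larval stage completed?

Daily DD above 10.3 °C (capped at 16.9): 16.9, 15.9, 14.3, 9.3, 14.8, 6.4, 16.9, 16.9, 12.0, 9.1.
Cumulative: 16.9, 32.8, 47.1, 56.4, 71.2, 77.6, 94.5, 111.4, 123.4, 132.5.
The total first reaches 109 DD on day 8.

day 8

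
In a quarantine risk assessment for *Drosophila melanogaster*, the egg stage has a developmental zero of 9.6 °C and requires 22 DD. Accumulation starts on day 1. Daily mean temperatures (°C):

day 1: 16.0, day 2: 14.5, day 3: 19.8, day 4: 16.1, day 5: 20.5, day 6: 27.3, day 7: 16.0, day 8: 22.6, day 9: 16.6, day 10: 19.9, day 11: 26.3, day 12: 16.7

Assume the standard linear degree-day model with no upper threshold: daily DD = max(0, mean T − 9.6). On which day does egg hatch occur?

Daily DD above 9.6 °C: 6.4, 4.9, 10.2, 6.5, 10.9, 17.7, 6.4, 13.0, 7.0, 10.3, 16.7, 7.1.
Cumulative: 6.4, 11.3, 21.5, 28.0, 38.9, 56.6, 63.0, 76.0, 83.0, 93.3, 110.0, 117.1.
The total first reaches 22 DD on day 4.

day 4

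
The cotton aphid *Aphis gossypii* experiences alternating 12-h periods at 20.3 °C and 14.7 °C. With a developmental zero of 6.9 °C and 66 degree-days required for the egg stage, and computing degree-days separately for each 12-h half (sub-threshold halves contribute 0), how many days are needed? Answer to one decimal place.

6.2 days

Day half: max(0, 20.3 − 6.9) × 0.5 = 13.4 × 0.5 = 6.70 DD.
Night half: max(0, 14.7 − 6.9) × 0.5 = 7.8 × 0.5 = 3.90 DD.
Per 24 h: 10.60 DD/day.
Duration = 66 / 10.60 = 6.226 ≈ 6.2 days.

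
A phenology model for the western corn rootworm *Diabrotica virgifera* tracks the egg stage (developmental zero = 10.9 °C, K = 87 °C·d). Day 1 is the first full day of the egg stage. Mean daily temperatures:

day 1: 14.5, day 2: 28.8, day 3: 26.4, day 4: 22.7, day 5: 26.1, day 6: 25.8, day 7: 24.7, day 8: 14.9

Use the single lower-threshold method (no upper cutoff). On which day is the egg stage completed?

Daily DD above 10.9 °C: 3.6, 17.9, 15.5, 11.8, 15.2, 14.9, 13.8, 4.0.
Cumulative: 3.6, 21.5, 37.0, 48.8, 64.0, 78.9, 92.7, 96.7.
The total first reaches 87 DD on day 7.

day 7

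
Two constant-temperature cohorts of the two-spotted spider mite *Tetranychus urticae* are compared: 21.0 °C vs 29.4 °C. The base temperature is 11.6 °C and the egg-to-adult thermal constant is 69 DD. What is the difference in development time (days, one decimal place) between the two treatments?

3.5 days

At 21.0 °C: 69 / (21.0 − 11.6) = 69 / 9.4 = 7.340 d.
At 29.4 °C: 69 / (29.4 − 11.6) = 69 / 17.8 = 3.876 d.
Difference = |7.340 − 3.876| = 3.464 ≈ 3.5 days.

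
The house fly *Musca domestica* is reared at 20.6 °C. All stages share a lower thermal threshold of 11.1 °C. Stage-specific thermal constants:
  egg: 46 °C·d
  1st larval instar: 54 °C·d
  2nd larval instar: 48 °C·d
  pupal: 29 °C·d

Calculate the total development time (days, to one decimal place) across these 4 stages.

18.6 days

Daily accumulation at 20.6 °C = 20.6 − 11.1 = 9.5 DD/day.
Total K = 46 + 54 + 48 + 29 = 177 DD.
Total duration = 177 / 9.5 = 18.632 ≈ 18.6 days.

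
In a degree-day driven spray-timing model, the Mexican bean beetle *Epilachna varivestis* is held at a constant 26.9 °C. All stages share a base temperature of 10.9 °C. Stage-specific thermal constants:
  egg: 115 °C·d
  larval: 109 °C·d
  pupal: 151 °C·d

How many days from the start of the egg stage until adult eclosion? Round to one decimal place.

23.4 days

Daily accumulation at 26.9 °C = 26.9 − 10.9 = 16.0 DD/day.
Total K = 115 + 109 + 151 = 375 DD.
Total duration = 375 / 16.0 = 23.438 ≈ 23.4 days.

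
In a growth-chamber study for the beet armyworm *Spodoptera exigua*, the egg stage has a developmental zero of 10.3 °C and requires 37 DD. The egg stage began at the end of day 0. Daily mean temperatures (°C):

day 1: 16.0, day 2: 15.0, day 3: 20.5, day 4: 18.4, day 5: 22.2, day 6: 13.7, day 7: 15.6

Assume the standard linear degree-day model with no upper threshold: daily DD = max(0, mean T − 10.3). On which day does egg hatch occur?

Daily DD above 10.3 °C: 5.7, 4.7, 10.2, 8.1, 11.9, 3.4, 5.3.
Cumulative: 5.7, 10.4, 20.6, 28.7, 40.6, 44.0, 49.3.
The total first reaches 37 DD on day 5.

day 5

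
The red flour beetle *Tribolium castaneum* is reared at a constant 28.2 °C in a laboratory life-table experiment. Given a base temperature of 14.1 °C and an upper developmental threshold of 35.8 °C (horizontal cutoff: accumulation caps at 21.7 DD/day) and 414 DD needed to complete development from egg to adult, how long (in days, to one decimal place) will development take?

Daily accumulation = 28.2 − 14.1 = 14.1 DD/day.
Duration = 414 / 14.1 = 29.362 ≈ 29.4 days.

29.4 days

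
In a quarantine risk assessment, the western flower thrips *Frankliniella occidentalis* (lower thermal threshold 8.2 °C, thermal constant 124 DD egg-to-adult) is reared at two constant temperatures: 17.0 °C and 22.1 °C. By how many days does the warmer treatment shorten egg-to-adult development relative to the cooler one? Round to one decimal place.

5.2 days

At 17.0 °C: 124 / (17.0 − 8.2) = 124 / 8.8 = 14.091 d.
At 22.1 °C: 124 / (22.1 − 8.2) = 124 / 13.9 = 8.921 d.
Difference = |14.091 − 8.921| = 5.170 ≈ 5.2 days.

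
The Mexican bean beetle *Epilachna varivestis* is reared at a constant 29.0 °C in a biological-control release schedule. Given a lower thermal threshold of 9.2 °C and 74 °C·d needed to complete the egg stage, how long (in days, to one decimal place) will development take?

3.7 days

Daily accumulation = 29.0 − 9.2 = 19.8 DD/day.
Duration = 74 / 19.8 = 3.737 ≈ 3.7 days.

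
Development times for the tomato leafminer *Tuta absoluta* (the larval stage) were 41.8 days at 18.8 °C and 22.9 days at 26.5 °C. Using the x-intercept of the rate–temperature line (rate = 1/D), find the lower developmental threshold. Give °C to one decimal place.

9.5 °C

Equal thermal constants: D₁(T₁ − T_b) = D₂(T₂ − T_b).
41.8·(18.8 − T_b) = 22.9·(26.5 − T_b)
T_b = (41.8·18.8 − 22.9·26.5) / (41.8 − 22.9) = 178.99 / 18.9 = 9.470 °C ≈ 9.5 °C.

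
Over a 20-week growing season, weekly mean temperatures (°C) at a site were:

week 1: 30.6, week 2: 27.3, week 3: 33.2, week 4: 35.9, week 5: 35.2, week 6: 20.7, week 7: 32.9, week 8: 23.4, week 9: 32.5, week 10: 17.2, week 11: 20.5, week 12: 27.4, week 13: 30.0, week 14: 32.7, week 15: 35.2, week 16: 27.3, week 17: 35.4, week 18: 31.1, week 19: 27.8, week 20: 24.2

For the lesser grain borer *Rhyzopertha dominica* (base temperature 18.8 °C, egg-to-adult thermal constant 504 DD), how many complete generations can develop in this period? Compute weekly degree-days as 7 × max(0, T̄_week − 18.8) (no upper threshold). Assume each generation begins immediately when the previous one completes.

2 generations

Weekly DD (7 × max(0, T̄ − 18.8)): 82.6, 59.5, 100.8, 119.7, 114.8, 13.3, 98.7, 32.2, 95.9, 0.0, 11.9, 60.2, 78.4, 97.3, 114.8, 59.5, 116.2, 86.1, 63.0, 37.8.
Season total = 1442.7 DD.
Complete generations = ⌊1442.7 / 504⌋ = 2.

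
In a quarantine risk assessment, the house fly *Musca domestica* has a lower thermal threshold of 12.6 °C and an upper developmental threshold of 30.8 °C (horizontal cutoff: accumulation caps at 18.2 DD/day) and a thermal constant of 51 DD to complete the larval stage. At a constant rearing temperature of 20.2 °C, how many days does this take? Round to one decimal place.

6.7 days

Daily accumulation = 20.2 − 12.6 = 7.6 DD/day.
Duration = 51 / 7.6 = 6.711 ≈ 6.7 days.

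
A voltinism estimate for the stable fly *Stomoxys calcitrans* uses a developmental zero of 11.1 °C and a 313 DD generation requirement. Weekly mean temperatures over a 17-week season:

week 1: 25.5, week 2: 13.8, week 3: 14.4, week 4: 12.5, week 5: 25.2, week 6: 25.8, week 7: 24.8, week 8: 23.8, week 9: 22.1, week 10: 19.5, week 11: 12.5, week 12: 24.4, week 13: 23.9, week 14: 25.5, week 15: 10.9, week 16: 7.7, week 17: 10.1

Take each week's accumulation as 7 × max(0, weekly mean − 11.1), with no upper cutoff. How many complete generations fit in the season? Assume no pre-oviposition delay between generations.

3 generations

Weekly DD (7 × max(0, T̄ − 11.1)): 100.8, 18.9, 23.1, 9.8, 98.7, 102.9, 95.9, 88.9, 77.0, 58.8, 9.8, 93.1, 89.6, 100.8, 0.0, 0.0, 0.0.
Season total = 968.1 DD.
Complete generations = ⌊968.1 / 313⌋ = 3.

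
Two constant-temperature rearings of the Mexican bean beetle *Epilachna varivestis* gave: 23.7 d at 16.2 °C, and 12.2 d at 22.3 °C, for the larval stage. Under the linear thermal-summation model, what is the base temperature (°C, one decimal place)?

Equal thermal constants: D₁(T₁ − T_b) = D₂(T₂ − T_b).
23.7·(16.2 − T_b) = 12.2·(22.3 − T_b)
T_b = (23.7·16.2 − 12.2·22.3) / (23.7 − 12.2) = 111.88 / 11.5 = 9.729 °C ≈ 9.7 °C.

9.7 °C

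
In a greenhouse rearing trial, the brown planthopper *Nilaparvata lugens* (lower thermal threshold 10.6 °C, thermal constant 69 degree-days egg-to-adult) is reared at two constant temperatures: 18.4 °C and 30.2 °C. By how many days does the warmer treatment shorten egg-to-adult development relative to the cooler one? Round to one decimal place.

At 18.4 °C: 69 / (18.4 − 10.6) = 69 / 7.8 = 8.846 d.
At 30.2 °C: 69 / (30.2 − 10.6) = 69 / 19.6 = 3.520 d.
Difference = |8.846 − 3.520| = 5.326 ≈ 5.3 days.

5.3 days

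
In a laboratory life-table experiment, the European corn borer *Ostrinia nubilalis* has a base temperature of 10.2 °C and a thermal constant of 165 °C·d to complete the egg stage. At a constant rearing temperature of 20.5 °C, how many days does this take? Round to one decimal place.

16.0 days

Daily accumulation = 20.5 − 10.2 = 10.3 DD/day.
Duration = 165 / 10.3 = 16.019 ≈ 16.0 days.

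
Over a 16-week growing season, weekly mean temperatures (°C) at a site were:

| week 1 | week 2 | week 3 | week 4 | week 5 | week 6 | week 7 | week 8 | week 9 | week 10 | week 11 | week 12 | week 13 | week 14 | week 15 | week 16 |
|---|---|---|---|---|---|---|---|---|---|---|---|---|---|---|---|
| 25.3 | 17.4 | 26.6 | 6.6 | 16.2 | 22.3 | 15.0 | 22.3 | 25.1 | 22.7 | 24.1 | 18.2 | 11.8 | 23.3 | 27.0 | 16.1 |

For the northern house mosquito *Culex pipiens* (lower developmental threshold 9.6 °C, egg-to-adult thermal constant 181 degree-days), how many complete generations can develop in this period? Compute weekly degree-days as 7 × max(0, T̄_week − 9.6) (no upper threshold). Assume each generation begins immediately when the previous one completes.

Weekly DD (7 × max(0, T̄ − 9.6)): 109.9, 54.6, 119.0, 0.0, 46.2, 88.9, 37.8, 88.9, 108.5, 91.7, 101.5, 60.2, 15.4, 95.9, 121.8, 45.5.
Season total = 1185.8 DD.
Complete generations = ⌊1185.8 / 181⌋ = 6.

6 generations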